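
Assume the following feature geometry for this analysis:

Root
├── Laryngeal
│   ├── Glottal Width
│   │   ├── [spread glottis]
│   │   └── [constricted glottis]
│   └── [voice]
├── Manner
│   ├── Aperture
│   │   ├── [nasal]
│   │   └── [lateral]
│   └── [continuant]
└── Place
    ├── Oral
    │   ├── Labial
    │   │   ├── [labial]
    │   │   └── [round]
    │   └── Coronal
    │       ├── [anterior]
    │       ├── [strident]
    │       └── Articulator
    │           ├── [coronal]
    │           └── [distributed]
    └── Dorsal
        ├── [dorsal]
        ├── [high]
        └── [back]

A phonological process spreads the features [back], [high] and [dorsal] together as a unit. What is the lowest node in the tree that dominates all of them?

[back]: Root > Place > Dorsal > [back].
[high]: Root > Place > Dorsal > [high].
[dorsal]: Root > Place > Dorsal > [dorsal].
The listed terminals split across distinct daughters of Dorsal, so Dorsal itself is the smallest node containing them all.

Dorsal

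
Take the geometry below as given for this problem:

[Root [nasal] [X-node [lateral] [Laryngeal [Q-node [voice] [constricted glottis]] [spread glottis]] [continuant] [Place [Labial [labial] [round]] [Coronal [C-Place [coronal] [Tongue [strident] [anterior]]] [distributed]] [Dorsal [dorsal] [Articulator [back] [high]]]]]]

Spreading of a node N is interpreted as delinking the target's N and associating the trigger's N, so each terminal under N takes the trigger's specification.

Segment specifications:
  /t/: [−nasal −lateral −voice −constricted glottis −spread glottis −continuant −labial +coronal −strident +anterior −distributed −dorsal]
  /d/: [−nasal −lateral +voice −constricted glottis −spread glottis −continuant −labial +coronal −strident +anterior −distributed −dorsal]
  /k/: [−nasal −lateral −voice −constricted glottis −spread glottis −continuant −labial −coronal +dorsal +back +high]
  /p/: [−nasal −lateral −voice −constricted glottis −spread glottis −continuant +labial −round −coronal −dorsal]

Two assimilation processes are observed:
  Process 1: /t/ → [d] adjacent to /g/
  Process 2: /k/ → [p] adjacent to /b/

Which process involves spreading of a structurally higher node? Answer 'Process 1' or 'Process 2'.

Process 1 alters [voice]; the lowest dominating node is [voice] (depth 4 from Root).
In Process 2, [labial], [round], [dorsal], [high], [back] change, so the minimal spreading node is Place at depth 2.
Depth 2 < depth 4; Process 2 involves the structurally higher constituent Place.

Process 2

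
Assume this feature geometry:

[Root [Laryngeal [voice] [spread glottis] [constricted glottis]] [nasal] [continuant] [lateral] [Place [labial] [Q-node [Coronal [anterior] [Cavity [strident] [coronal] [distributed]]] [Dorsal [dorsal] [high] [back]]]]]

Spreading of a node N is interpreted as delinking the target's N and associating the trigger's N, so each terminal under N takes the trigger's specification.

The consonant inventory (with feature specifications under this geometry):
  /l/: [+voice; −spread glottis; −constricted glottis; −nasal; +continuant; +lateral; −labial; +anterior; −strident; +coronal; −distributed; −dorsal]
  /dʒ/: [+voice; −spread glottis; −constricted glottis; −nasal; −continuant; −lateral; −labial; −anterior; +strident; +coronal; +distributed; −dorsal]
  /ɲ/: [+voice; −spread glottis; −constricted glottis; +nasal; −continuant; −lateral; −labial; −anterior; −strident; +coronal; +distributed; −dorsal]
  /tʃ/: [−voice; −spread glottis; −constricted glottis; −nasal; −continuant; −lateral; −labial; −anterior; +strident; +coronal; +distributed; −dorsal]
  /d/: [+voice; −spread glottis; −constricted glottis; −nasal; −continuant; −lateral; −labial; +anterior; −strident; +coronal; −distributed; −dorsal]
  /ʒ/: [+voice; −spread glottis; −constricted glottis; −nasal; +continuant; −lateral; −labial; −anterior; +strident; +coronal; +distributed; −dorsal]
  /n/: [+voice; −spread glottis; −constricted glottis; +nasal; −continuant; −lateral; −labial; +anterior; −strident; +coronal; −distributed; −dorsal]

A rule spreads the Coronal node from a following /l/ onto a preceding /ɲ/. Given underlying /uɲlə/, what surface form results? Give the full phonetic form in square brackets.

Coronal immediately or transitively dominates [anterior], [strident], [coronal], [distributed].
Spreading Coronal from /l/ onto /ɲ/ replaces those values with /l/'s: [+anterior], [−strident], [+coronal], [−distributed]. Features outside Coronal ([voice], [spread glottis], [constricted glottis], …) stay as in /ɲ/.
The resulting bundle matches /n/ in the inventory; substituting it for /ɲ/ gives [unlə].

[unlə]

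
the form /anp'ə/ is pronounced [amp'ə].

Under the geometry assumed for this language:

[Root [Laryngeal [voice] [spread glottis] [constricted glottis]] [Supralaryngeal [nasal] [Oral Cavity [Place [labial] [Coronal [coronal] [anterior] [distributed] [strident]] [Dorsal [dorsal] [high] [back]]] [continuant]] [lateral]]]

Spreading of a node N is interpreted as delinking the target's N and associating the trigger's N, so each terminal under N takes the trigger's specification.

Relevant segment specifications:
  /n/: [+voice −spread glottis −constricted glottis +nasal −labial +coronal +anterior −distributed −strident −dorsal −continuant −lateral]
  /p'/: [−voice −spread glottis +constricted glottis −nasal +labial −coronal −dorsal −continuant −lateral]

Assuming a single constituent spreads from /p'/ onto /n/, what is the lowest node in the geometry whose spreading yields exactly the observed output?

/n/ and [m] differ in [labial], [coronal], [anterior], [distributed], [strident]; every other specified feature is identical.
These terminals are all dominated by Place, and no proper subconstituent of Place covers them all; Place is their lowest common ancestor.
Spreading Place from /p'/ overwrites each of those terminals with /p'/'s values, yielding exactly [m].
Features on which the two segments disagree outside Place, such as [nasal], [voice], are unchanged — nothing dominating them spread, and Place is the minimal sufficient constituent.

Place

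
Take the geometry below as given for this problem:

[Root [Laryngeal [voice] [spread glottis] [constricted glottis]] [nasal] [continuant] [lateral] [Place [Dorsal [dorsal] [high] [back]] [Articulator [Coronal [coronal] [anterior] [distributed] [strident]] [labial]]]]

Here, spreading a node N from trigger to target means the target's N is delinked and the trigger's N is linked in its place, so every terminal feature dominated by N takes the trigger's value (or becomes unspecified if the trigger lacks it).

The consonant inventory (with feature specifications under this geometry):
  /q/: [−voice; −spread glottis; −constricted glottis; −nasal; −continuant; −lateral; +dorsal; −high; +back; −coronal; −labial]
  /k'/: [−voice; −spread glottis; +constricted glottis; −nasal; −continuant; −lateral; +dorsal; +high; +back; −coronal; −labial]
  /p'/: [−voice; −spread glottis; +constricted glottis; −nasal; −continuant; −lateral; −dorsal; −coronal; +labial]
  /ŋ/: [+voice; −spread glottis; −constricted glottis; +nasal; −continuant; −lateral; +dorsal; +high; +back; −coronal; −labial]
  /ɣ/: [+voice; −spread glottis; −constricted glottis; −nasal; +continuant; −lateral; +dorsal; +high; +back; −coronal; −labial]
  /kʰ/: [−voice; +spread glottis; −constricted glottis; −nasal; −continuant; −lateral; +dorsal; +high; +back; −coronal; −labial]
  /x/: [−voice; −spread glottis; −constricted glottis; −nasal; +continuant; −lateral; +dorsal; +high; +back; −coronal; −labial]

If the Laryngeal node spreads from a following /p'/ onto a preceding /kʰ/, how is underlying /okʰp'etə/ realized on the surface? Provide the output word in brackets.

Terminals under Laryngeal in this geometry: [voice], [spread glottis], [constricted glottis].
The target acquires /p'/'s values for everything under Laryngeal — [−voice], [−spread glottis], [+constricted glottis] — while keeping its own [nasal], [continuant], [lateral], ….
The resulting bundle matches /k'/ in the inventory; substituting it for /kʰ/ gives [ok'p'etə].

[ok'p'etə]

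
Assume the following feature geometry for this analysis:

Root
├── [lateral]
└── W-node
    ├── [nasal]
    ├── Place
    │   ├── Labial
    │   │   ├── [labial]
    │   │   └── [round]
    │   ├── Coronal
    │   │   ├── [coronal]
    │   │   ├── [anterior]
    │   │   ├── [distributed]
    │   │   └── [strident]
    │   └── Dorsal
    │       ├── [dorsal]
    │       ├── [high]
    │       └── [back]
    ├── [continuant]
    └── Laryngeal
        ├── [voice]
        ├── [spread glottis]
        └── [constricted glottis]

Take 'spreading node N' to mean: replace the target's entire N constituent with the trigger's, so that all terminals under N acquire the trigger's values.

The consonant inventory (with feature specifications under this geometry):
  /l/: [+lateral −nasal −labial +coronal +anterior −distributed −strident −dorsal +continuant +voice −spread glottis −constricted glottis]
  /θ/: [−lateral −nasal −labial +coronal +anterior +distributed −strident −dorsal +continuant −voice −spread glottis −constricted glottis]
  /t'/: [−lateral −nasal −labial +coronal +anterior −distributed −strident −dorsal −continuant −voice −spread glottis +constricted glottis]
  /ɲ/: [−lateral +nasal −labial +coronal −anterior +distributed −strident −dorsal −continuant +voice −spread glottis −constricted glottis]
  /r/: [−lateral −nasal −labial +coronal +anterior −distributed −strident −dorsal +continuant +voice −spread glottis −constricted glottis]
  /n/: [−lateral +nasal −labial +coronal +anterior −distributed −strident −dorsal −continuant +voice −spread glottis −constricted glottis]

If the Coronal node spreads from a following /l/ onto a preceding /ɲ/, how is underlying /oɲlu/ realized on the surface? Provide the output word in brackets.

Coronal immediately or transitively dominates [coronal], [anterior], [distributed], [strident].
The target acquires /l/'s values for everything under Coronal — [+coronal], [+anterior], [−distributed], [−strident] — while keeping its own [lateral], [nasal], [labial], ….
The resulting bundle matches /n/ in the inventory; substituting it for /ɲ/ gives [onlu].

[onlu]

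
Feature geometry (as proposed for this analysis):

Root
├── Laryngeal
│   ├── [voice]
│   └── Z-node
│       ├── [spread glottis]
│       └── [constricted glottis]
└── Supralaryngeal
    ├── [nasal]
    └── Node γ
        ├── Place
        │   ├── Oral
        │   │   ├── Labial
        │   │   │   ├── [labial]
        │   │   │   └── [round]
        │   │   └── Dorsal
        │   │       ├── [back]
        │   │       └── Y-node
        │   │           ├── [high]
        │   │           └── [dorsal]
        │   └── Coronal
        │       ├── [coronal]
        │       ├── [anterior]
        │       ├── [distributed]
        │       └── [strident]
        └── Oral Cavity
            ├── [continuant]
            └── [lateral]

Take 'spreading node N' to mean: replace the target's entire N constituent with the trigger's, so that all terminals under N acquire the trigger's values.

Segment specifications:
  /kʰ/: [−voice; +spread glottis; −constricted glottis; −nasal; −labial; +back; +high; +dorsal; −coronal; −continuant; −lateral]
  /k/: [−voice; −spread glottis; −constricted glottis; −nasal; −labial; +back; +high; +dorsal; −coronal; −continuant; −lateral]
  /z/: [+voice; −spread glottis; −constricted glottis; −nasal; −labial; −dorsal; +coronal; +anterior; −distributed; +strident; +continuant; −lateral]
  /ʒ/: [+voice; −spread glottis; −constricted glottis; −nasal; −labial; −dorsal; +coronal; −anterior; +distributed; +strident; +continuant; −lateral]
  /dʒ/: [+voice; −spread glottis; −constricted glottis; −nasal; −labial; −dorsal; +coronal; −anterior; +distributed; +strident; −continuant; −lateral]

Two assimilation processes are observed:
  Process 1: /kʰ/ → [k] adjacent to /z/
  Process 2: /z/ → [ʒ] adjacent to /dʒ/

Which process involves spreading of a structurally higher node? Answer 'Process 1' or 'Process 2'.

Process 1 alters [spread glottis]; the lowest dominating node is [spread glottis] (depth 3 from Root).
In Process 2, [anterior], [distributed] change, so the minimal spreading node is Coronal at depth 4.
Depth 3 < depth 4; Process 1 involves the structurally higher constituent [spread glottis].

Process 1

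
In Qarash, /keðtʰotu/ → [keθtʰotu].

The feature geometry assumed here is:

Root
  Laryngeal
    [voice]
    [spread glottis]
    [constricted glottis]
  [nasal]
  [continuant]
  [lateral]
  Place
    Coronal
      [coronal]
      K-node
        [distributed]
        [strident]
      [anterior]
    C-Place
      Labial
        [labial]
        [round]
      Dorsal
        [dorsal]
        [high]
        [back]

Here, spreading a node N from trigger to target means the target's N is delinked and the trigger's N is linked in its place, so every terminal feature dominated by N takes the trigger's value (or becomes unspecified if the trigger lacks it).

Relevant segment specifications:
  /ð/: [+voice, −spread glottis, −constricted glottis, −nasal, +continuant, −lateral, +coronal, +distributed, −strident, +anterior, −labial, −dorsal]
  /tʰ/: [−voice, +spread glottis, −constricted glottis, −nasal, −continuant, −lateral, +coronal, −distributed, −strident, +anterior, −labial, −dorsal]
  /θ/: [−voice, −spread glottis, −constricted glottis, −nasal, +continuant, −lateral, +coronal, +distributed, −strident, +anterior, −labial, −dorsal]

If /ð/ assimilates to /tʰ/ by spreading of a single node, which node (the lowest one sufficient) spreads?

Comparing /ð/ with its surface form [θ], the only feature that changes is [voice].
Only a single terminal changes, and /tʰ/ supplies the new value, so [voice] itself is the minimal spreading constituent.
Since [spread glottis] is preserved even though /tʰ/ disagrees there, no node above [voice] spread.

[voice]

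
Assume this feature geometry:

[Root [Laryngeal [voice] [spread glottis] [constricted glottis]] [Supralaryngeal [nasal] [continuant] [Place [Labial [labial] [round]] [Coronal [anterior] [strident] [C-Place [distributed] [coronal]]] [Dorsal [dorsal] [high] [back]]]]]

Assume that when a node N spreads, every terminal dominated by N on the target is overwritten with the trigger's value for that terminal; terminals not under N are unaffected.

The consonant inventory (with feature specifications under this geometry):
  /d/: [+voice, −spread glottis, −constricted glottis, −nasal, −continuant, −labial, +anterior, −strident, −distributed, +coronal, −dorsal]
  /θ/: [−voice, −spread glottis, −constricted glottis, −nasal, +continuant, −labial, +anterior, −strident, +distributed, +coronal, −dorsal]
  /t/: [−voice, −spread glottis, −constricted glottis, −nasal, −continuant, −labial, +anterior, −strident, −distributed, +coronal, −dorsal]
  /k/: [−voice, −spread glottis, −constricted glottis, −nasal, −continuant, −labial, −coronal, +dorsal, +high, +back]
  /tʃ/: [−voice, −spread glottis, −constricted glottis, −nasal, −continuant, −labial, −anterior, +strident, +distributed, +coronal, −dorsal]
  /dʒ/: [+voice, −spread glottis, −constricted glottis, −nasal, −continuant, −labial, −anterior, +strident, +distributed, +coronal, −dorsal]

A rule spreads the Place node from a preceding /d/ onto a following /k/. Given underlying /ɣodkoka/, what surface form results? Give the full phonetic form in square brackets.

Terminals under Place in this geometry: [labial], [round], [anterior], [strident], [distributed], [coronal], [dorsal], [high], [back].
Spreading Place from /d/ onto /k/ replaces those values with /d/'s: [−labial], [+anterior], [−strident], [−distributed], [+coronal], [−dorsal]. Features outside Place ([voice], [spread glottis], [constricted glottis], …) stay as in /k/.
Among the inventory, only /t/ has exactly this specification, giving the surface form [ɣodtoka].

[ɣodtoka]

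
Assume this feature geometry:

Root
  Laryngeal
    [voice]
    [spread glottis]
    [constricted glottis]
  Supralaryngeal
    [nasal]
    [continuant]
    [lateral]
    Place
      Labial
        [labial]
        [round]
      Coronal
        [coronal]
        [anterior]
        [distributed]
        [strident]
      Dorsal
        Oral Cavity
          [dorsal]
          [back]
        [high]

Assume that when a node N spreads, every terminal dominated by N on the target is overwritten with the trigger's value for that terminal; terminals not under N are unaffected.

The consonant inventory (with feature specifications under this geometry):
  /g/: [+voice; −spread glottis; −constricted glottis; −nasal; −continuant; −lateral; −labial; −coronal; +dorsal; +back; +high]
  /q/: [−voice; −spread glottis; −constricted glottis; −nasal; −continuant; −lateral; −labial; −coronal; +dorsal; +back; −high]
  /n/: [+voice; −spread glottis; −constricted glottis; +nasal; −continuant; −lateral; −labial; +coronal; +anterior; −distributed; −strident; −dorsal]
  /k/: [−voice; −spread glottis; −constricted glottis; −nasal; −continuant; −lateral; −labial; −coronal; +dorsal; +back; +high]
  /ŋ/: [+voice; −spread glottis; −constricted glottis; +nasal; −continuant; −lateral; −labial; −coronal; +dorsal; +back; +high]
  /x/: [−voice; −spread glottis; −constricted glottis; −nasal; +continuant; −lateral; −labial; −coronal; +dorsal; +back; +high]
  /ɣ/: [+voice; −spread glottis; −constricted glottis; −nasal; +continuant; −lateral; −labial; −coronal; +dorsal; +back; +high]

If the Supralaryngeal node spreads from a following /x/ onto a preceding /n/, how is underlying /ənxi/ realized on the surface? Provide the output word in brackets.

Supralaryngeal immediately or transitively dominates [nasal], [continuant], [lateral], [labial], [round], [coronal], [anterior], [distributed], [strident], [dorsal], [back], [high].
Spreading Supralaryngeal from /x/ onto /n/ replaces those values with /x/'s: [−nasal], [+continuant], [−lateral], [−labial], [−coronal], [+dorsal], [+back], [+high]. Features outside Supralaryngeal ([voice], [spread glottis], [constricted glottis]) stay as in /n/.
Among the inventory, only /ɣ/ has exactly this specification, giving the surface form [əɣxi].

[əɣxi]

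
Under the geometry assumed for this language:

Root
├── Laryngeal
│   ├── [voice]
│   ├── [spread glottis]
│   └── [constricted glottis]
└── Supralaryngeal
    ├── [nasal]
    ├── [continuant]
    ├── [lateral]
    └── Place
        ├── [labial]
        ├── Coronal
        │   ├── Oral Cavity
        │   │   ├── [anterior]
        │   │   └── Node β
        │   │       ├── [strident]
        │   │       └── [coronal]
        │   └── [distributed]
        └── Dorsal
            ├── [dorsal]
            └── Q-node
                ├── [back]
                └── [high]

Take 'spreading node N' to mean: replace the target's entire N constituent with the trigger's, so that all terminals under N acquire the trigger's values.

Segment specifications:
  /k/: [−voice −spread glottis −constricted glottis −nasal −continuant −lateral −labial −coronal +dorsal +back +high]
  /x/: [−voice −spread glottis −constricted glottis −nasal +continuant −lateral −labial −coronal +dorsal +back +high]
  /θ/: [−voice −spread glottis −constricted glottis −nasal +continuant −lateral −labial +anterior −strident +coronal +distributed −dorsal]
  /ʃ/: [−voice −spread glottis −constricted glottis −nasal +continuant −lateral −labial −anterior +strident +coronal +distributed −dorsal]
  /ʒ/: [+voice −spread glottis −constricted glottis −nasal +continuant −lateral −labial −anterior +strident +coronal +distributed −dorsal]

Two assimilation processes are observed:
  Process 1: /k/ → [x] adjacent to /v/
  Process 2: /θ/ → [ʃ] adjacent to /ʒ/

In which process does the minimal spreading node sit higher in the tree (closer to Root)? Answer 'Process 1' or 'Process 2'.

Process 1: the feature that changes is [continuant]; the minimal node is [continuant] (depth 2).
In Process 2, [anterior], [strident] change, so the minimal spreading node is Oral Cavity at depth 4.
[continuant] (depth 2) sits above Oral Cavity (depth 4), making Process 1 the one with the higher spreading node.

Process 1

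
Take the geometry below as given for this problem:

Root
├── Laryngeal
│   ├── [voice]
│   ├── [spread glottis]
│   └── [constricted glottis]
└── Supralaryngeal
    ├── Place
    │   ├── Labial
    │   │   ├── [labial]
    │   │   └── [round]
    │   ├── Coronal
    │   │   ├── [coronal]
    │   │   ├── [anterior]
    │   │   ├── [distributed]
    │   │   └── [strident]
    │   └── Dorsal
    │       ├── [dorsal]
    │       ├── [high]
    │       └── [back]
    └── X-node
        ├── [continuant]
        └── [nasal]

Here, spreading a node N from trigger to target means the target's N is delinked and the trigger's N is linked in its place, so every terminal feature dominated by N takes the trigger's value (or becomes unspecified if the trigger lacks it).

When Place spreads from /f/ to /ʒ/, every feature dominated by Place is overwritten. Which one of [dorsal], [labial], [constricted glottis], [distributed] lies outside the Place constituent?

[constricted glottis]

The terminals dominated by Place are [labial], [round], [coronal], [anterior], [distributed], [strident], [dorsal], [high], [back].
Spreading Place replaces [distributed], [labial], [dorsal] with the trigger's values, since each sits inside the Place constituent.
[constricted glottis] is not within the Place subtree (it hangs from Laryngeal), so /ʒ/'s [constricted glottis] value survives.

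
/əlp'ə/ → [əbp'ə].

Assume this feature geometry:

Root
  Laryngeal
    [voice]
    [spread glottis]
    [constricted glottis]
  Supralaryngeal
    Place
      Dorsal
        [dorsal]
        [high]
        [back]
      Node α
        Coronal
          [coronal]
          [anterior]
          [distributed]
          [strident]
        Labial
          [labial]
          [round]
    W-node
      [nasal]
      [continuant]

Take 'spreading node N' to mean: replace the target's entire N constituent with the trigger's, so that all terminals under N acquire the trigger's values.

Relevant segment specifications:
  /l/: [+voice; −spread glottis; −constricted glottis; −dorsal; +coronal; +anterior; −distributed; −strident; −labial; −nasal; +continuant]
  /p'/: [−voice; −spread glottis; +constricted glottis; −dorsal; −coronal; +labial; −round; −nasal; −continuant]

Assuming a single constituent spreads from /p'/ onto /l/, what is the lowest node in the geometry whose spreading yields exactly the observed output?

/l/ and [b] differ in [continuant], [labial], [round], [coronal], [anterior], [distributed], [strident]; every other specified feature is identical.
The smallest constituent containing every changed terminal is Supralaryngeal — each of its daughters lacks at least one of the affected features.
If Supralaryngeal spreads, every terminal under it takes /p'/'s value, producing [b] as observed.
Had Root spread, [constricted glottis], [voice] would have taken /p'/'s values; they stay as in /l/, confirming the spreading constituent is exactly Supralaryngeal.

Supralaryngeal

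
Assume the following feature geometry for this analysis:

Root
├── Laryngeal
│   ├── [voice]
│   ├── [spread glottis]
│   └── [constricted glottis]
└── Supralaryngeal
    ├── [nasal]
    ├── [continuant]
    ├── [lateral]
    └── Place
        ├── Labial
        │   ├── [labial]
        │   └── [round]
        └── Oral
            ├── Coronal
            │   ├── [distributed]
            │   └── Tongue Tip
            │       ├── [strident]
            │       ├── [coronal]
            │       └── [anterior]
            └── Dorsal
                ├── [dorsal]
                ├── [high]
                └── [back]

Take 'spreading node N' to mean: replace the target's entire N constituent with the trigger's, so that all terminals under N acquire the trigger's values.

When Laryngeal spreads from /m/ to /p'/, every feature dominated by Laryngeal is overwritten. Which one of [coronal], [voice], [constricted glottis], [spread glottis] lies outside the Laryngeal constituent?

[coronal]

Laryngeal dominates exactly [voice], [spread glottis], [constricted glottis].
[spread glottis], [constricted glottis], [voice] all lie under Laryngeal, so they are overwritten when Laryngeal spreads.
[coronal] is not within the Laryngeal subtree (it hangs from Tongue Tip), so /p'/'s [coronal] value survives.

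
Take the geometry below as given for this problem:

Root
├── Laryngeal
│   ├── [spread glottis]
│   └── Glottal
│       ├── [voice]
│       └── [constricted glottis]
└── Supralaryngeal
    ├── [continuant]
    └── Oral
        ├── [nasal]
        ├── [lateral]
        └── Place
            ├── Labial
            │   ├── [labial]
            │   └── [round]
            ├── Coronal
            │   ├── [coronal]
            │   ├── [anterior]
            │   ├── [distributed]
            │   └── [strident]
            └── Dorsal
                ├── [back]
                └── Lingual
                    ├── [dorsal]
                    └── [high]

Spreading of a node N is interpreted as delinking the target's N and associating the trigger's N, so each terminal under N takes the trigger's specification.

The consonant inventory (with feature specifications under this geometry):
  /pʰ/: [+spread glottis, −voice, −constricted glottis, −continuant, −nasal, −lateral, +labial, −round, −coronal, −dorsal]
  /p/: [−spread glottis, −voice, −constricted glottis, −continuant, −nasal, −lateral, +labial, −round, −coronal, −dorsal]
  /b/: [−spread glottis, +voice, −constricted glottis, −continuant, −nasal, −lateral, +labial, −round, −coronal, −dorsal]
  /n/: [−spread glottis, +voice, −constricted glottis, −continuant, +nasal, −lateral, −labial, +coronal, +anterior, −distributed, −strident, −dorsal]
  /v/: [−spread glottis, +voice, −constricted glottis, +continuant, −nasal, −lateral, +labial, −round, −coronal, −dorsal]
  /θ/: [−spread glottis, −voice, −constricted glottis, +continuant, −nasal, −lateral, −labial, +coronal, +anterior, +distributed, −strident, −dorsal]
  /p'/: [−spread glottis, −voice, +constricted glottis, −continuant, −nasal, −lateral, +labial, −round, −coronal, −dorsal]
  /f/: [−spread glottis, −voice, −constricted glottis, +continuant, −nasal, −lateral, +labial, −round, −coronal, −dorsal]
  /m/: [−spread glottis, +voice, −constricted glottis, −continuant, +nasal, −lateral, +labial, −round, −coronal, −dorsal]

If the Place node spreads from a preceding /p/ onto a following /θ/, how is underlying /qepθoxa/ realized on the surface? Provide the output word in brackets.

Place immediately or transitively dominates [labial], [round], [coronal], [anterior], [distributed], [strident], [back], [dorsal], [high].
The target acquires /p/'s values for everything under Place — [+labial], [−round], [−coronal], [−dorsal] — while keeping its own [spread glottis], [voice], [constricted glottis], ….
The resulting bundle matches /f/ in the inventory; substituting it for /θ/ gives [qepfoxa].

[qepfoxa]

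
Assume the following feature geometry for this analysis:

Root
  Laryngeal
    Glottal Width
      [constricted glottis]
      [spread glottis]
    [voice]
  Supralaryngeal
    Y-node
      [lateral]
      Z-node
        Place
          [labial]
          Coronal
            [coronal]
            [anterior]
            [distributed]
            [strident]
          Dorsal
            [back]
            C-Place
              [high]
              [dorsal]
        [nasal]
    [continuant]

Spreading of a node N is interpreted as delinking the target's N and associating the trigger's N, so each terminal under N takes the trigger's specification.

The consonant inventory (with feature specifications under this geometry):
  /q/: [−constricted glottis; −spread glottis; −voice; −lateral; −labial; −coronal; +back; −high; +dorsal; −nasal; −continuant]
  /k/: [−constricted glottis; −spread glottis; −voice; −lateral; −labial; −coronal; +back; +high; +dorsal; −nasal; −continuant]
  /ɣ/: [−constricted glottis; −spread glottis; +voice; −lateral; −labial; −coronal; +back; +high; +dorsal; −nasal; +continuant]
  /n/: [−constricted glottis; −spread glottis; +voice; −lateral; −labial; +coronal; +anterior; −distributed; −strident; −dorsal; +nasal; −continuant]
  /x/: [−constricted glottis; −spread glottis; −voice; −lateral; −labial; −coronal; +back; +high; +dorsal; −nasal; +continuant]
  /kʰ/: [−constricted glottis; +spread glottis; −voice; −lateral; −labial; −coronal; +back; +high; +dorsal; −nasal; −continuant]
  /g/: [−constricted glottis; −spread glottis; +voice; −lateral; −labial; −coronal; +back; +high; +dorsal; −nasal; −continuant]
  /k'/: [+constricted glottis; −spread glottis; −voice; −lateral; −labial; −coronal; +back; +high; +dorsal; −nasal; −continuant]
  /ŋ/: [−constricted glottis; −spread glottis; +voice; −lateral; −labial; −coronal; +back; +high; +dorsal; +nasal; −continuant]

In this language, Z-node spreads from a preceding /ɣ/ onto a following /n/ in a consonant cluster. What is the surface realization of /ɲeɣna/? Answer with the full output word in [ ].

Terminals under Z-node in this geometry: [labial], [coronal], [anterior], [distributed], [strident], [back], [high], [dorsal], [nasal].
After delinking /n/'s Z-node and linking /ɣ/'s, the affected terminals become [−labial], [−coronal], [+back], [+high], [+dorsal], [−nasal]; [constricted glottis], [spread glottis], [voice], … (outside Z-node) are retained from /n/.
This feature bundle is that of [g], so /ɲeɣna/ surfaces as [ɲeɣga].

[ɲeɣga]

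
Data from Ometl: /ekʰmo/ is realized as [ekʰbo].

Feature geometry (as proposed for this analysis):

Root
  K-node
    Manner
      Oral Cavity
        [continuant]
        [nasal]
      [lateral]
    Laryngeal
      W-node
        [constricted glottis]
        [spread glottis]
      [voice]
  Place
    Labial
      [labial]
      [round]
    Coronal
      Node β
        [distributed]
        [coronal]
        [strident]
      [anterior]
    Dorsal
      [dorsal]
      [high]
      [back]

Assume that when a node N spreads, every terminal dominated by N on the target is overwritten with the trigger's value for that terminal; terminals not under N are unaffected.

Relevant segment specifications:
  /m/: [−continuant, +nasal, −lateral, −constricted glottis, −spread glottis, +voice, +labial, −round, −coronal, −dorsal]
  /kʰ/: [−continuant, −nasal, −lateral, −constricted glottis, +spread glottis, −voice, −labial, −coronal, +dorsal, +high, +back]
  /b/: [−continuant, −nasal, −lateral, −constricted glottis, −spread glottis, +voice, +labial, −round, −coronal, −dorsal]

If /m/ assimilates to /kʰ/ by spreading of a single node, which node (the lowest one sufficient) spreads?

Feature comparison: [nasal] differs between /m/ and [b]; the remaining terminals match.
With a single altered terminal, the smallest constituent that could spread is that terminal — [nasal].
Features on which the two segments disagree outside [nasal], such as [voice], [dorsal], are unchanged — nothing dominating them spread, and [nasal] is the minimal sufficient constituent.

[nasal]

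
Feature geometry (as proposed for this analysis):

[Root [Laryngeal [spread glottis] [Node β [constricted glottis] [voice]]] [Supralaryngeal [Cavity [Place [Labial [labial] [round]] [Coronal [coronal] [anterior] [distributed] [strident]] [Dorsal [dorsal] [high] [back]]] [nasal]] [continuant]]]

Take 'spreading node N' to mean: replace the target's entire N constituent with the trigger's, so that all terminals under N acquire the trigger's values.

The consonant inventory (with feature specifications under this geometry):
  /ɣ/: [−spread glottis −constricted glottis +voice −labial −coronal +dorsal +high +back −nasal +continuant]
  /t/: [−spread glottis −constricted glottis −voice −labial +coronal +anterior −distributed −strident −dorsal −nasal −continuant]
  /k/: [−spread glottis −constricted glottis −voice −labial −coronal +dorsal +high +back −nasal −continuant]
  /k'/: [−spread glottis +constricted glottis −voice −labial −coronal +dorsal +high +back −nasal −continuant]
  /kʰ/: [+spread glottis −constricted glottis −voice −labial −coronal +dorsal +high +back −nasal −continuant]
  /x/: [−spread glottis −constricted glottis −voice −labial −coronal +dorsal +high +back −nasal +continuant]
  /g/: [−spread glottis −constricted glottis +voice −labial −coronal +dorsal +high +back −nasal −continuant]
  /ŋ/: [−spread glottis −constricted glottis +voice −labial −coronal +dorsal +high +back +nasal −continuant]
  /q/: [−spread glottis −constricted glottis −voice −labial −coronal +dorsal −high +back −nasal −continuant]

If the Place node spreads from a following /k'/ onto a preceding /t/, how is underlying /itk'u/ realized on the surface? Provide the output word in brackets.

[ikk'u]

The Place node dominates the terminals [labial], [round], [coronal], [anterior], [distributed], [strident], [dorsal], [high], [back].
The target acquires /k'/'s values for everything under Place — [−labial], [−coronal], [+dorsal], [+high], [+back] — while keeping its own [spread glottis], [constricted glottis], [voice], ….
This feature bundle is that of [k], so /itk'u/ surfaces as [ikk'u].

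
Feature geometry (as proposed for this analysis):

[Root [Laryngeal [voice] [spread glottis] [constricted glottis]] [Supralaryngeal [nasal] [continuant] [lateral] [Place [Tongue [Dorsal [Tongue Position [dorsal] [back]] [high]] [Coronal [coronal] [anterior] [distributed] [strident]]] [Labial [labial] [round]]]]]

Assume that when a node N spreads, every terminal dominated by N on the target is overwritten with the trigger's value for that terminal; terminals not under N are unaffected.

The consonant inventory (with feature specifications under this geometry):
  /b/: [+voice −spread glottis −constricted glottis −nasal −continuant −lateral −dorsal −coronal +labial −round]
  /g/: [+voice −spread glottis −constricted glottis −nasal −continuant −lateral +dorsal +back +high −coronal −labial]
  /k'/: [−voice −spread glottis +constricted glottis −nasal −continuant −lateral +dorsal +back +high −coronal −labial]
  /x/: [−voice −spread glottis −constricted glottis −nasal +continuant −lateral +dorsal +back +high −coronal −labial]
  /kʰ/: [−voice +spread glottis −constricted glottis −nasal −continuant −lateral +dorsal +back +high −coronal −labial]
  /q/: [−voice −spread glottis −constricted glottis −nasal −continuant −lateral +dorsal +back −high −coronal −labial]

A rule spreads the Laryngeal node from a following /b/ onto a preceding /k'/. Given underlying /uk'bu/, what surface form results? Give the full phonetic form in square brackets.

The Laryngeal node dominates the terminals [voice], [spread glottis], [constricted glottis].
After delinking /k'/'s Laryngeal and linking /b/'s, the affected terminals become [+voice], [−spread glottis], [−constricted glottis]; [nasal], [continuant], [lateral], … (outside Laryngeal) are retained from /k'/.
The resulting bundle matches /g/ in the inventory; substituting it for /k'/ gives [ugbu].

[ugbu]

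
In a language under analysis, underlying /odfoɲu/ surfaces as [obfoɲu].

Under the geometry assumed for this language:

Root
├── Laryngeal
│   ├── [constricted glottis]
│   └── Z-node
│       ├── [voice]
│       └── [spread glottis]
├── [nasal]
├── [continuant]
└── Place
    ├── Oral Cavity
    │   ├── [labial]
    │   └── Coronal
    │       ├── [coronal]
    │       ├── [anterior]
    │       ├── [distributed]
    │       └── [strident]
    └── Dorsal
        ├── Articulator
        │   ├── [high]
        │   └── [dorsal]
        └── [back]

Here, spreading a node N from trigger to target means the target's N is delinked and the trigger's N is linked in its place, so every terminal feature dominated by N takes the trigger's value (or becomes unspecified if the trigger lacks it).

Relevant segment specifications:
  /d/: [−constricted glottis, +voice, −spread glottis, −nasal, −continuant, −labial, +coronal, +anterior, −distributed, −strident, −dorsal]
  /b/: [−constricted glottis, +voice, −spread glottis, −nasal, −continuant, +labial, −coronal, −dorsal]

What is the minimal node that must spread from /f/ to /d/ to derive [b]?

Oral Cavity

Comparing /d/ with its surface form [b], the features that change are [labial], [coronal], [anterior], [distributed], [strident].
Tracing each changed feature up the tree, the paths first meet at Oral Cavity; any lower node misses at least one of them.
If Oral Cavity spreads, every terminal under it takes /f/'s value, producing [b] as observed.
Features on which the two segments disagree outside Oral Cavity, such as [continuant], [voice], are unchanged — nothing dominating them spread, and Oral Cavity is the minimal sufficient constituent.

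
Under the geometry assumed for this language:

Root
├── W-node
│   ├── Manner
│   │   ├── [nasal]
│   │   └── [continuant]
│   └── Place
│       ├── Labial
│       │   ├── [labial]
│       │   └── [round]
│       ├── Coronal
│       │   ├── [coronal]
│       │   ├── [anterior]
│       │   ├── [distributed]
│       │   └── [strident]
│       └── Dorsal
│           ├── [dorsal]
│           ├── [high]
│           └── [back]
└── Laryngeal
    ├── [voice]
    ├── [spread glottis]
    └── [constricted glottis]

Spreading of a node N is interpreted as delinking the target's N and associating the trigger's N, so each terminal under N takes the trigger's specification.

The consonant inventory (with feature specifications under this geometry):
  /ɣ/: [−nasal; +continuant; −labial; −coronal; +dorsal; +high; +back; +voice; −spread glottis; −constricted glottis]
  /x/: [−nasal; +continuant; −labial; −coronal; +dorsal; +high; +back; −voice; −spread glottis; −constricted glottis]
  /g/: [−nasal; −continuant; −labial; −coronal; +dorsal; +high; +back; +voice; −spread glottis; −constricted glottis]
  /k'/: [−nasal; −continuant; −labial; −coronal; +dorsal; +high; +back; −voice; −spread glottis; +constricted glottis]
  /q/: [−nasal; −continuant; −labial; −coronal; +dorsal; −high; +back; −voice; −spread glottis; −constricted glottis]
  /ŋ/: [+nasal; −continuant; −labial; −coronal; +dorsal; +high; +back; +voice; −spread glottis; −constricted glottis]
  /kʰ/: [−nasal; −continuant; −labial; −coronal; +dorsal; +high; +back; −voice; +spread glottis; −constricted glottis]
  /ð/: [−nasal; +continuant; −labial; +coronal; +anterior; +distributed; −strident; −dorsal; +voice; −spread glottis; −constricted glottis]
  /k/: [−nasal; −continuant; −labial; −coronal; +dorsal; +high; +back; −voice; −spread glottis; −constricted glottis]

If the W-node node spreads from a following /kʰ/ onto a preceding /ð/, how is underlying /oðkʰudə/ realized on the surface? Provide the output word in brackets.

[ogkʰudə]

W-node immediately or transitively dominates [nasal], [continuant], [labial], [round], [coronal], [anterior], [distributed], [strident], [dorsal], [high], [back].
Spreading W-node from /kʰ/ onto /ð/ replaces those values with /kʰ/'s: [−nasal], [−continuant], [−labial], [−coronal], [+dorsal], [+high], [+back]. Features outside W-node ([voice], [spread glottis], [constricted glottis]) stay as in /ð/.
The resulting bundle matches /g/ in the inventory; substituting it for /ð/ gives [ogkʰudə].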